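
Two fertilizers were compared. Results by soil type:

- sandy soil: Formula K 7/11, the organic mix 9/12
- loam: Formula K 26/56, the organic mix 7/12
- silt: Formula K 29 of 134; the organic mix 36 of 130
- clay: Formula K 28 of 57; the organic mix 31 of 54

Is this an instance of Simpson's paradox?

Sandy soil: Formula K 7/11 = 63.6%, the organic mix 9/12 = 75.0% → the organic mix
Loam: Formula K 26/56 = 46.4%, the organic mix 7/12 = 58.3% → the organic mix
Silt: Formula K 29/134 = 21.6%, the organic mix 36/130 = 27.7% → the organic mix
Clay: Formula K 28/57 = 49.1%, the organic mix 31/54 = 57.4% → the organic mix
Overall: Formula K 90/258 = 34.9%, the organic mix 83/208 = 39.9% → the organic mix
The organic mix wins overall and in every soil group — no reversal.

No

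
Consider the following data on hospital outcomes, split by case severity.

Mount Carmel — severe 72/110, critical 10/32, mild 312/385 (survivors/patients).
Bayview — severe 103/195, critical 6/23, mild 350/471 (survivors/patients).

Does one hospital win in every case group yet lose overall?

Severe: Mount Carmel 72/110 = 65.5%, Bayview 103/195 = 52.8% → Mount Carmel
Critical: Mount Carmel 10/32 = 31.2%, Bayview 6/23 = 26.1% → Mount Carmel
Mild: Mount Carmel 312/385 = 81.0%, Bayview 350/471 = 74.3% → Mount Carmel
Overall: Mount Carmel 394/527 = 74.8%, Bayview 459/689 = 66.6% → Mount Carmel
Mount Carmel wins overall and in every case group — no reversal.

No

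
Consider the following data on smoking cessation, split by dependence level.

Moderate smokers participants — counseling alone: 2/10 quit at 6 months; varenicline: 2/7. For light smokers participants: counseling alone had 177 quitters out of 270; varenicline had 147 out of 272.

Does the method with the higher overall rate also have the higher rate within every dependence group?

Moderate smokers: counseling alone 2/10 = 20.0%, varenicline 2/7 = 28.6% → varenicline
Light smokers: counseling alone 177/270 = 65.6%, varenicline 147/272 = 54.0% → counseling alone
Overall: counseling alone 179/280 = 63.9%, varenicline 149/279 = 53.4% → counseling alone
Neither sweeps: counseling alone wins 1 of 2 groups, varenicline wins 1. Counseling alone wins overall but not every group — no Simpson reversal.

No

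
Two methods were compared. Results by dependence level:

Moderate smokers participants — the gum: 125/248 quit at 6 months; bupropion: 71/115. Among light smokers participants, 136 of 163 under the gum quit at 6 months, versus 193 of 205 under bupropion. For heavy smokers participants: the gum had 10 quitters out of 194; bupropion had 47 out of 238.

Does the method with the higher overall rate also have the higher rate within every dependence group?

Moderate smokers: the gum 125/248 = 50.4%, bupropion 71/115 = 61.7% → bupropion
Light smokers: the gum 136/163 = 83.4%, bupropion 193/205 = 94.1% → bupropion
Heavy smokers: the gum 10/194 = 5.2%, bupropion 47/238 = 19.7% → bupropion
Overall: the gum 271/605 = 44.8%, bupropion 311/558 = 55.7% → bupropion
Bupropion wins overall and in every dependence group — no reversal.

Yes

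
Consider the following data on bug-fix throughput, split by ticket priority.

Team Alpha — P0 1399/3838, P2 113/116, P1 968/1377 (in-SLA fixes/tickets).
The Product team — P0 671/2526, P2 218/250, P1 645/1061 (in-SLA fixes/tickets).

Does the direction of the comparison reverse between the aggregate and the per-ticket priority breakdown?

No

P0: Team Alpha 1399/3838 = 36.5%, the Product team 671/2526 = 26.6% → Team Alpha
P2: Team Alpha 113/116 = 97.4%, the Product team 218/250 = 87.2% → Team Alpha
P1: Team Alpha 968/1377 = 70.3%, the Product team 645/1061 = 60.8% → Team Alpha
Overall: Team Alpha 2480/5331 = 46.5%, the Product team 1534/3837 = 40.0% → Team Alpha
Team Alpha wins overall and in every ticket group — no reversal.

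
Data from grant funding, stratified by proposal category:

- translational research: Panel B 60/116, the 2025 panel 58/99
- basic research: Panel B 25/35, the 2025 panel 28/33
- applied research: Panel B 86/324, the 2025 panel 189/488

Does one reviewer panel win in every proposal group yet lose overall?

No

Translational research: Panel B 60/116 = 51.7%, the 2025 panel 58/99 = 58.6% → the 2025 panel
Basic research: Panel B 25/35 = 71.4%, the 2025 panel 28/33 = 84.8% → the 2025 panel
Applied research: Panel B 86/324 = 26.5%, the 2025 panel 189/488 = 38.7% → the 2025 panel
Overall: Panel B 171/475 = 36.0%, the 2025 panel 275/620 = 44.4% → the 2025 panel
The 2025 panel wins overall and in every proposal group — no reversal.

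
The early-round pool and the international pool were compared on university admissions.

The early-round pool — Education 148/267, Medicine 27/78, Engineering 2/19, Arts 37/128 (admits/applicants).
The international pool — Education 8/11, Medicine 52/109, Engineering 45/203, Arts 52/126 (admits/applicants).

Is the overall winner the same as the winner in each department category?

No

Education: the early-round pool 148/267 = 55.4%, the international pool 8/11 = 72.7% → the international pool
Medicine: the early-round pool 27/78 = 34.6%, the international pool 52/109 = 47.7% → the international pool
Engineering: the early-round pool 2/19 = 10.5%, the international pool 45/203 = 22.2% → the international pool
Arts: the early-round pool 37/128 = 28.9%, the international pool 52/126 = 41.3% → the international pool
Overall: the early-round pool 214/492 = 43.5%, the international pool 157/449 = 35.0% → the early-round pool
The international pool wins each department group but the early-round pool wins overall — the comparison reverses. The international pool's applicants skew toward Engineering, which has a lower base rate.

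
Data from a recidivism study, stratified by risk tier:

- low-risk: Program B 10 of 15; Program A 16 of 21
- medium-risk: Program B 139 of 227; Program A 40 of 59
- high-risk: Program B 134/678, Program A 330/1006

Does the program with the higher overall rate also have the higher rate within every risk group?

Yes

Low-risk: Program B 10/15 = 66.7%, Program A 16/21 = 76.2% → Program A
Medium-risk: Program B 139/227 = 61.2%, Program A 40/59 = 67.8% → Program A
High-risk: Program B 134/678 = 19.8%, Program A 330/1006 = 32.8% → Program A
Overall: Program B 283/920 = 30.8%, Program A 386/1086 = 35.5% → Program A
Program A wins overall and in every risk group — no reversal.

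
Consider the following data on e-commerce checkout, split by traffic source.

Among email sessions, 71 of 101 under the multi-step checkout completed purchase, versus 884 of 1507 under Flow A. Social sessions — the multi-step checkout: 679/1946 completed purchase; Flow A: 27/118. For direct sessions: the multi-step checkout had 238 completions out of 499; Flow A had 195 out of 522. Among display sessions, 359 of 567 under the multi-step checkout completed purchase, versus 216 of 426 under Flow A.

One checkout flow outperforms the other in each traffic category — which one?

Email: the multi-step checkout 71/101 = 70.3%, Flow A 884/1507 = 58.7% → the multi-step checkout
Social: the multi-step checkout 679/1946 = 34.9%, Flow A 27/118 = 22.9% → the multi-step checkout
Direct: the multi-step checkout 238/499 = 47.7%, Flow A 195/522 = 37.4% → the multi-step checkout
Display: the multi-step checkout 359/567 = 63.3%, Flow A 216/426 = 50.7% → the multi-step checkout
The multi-step checkout has the higher rate in all 4 groups.

the multi-step checkout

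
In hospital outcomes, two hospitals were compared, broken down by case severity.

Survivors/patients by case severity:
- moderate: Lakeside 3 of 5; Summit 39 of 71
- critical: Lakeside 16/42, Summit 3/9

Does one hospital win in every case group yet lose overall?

Yes

Moderate: Lakeside 3/5 = 60.0%, Summit 39/71 = 54.9% → Lakeside
Critical: Lakeside 16/42 = 38.1%, Summit 3/9 = 33.3% → Lakeside
Overall: Lakeside 19/47 = 40.4%, Summit 42/80 = 52.5% → Summit
Lakeside wins each case group but Summit wins overall — the comparison reverses. Lakeside's patients skew toward critical, which has a lower base rate.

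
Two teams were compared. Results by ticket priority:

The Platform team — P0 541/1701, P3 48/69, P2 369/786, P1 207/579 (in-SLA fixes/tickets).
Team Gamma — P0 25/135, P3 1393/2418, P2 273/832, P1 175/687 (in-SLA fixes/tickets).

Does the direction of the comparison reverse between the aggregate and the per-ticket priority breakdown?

P0: the Platform team 541/1701 = 31.8%, Team Gamma 25/135 = 18.5% → the Platform team
P3: the Platform team 48/69 = 69.6%, Team Gamma 1393/2418 = 57.6% → the Platform team
P2: the Platform team 369/786 = 46.9%, Team Gamma 273/832 = 32.8% → the Platform team
P1: the Platform team 207/579 = 35.8%, Team Gamma 175/687 = 25.5% → the Platform team
Overall: the Platform team 1165/3135 = 37.2%, Team Gamma 1866/4072 = 45.8% → Team Gamma
The Platform team wins each ticket group but Team Gamma wins overall — the comparison reverses. The Platform team's tickets skew toward P0, which has a lower base rate.

Yes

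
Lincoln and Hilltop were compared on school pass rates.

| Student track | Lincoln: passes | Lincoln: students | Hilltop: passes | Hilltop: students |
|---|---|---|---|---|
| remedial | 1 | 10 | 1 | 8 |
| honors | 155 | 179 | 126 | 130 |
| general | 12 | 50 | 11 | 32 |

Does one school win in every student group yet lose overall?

No

Remedial: Lincoln 1/10 = 10.0%, Hilltop 1/8 = 12.5% → Hilltop
Honors: Lincoln 155/179 = 86.6%, Hilltop 126/130 = 96.9% → Hilltop
General: Lincoln 12/50 = 24.0%, Hilltop 11/32 = 34.4% → Hilltop
Overall: Lincoln 168/239 = 70.3%, Hilltop 138/170 = 81.2% → Hilltop
Hilltop wins overall and in every student group — no reversal.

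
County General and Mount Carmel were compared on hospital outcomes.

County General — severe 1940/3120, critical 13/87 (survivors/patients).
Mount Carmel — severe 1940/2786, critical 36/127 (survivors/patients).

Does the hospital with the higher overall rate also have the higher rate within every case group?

Yes

Severe: County General 1940/3120 = 62.2%, Mount Carmel 1940/2786 = 69.6% → Mount Carmel
Critical: County General 13/87 = 14.9%, Mount Carmel 36/127 = 28.3% → Mount Carmel
Overall: County General 1953/3207 = 60.9%, Mount Carmel 1976/2913 = 67.8% → Mount Carmel
Mount Carmel wins overall and in every case group — no reversal.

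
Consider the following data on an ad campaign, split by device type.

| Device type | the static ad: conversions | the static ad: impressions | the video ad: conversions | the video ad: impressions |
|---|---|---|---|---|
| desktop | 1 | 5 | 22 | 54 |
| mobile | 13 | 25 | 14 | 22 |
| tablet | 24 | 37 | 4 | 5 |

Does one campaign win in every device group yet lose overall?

Desktop: the static ad 1/5 = 20.0%, the video ad 22/54 = 40.7% → the video ad
Mobile: the static ad 13/25 = 52.0%, the video ad 14/22 = 63.6% → the video ad
Tablet: the static ad 24/37 = 64.9%, the video ad 4/5 = 80.0% → the video ad
Overall: the static ad 38/67 = 56.7%, the video ad 40/81 = 49.4% → the static ad
The video ad wins each device group but the static ad wins overall — the comparison reverses. The video ad's impressions skew toward desktop, which has a lower base rate.

Yes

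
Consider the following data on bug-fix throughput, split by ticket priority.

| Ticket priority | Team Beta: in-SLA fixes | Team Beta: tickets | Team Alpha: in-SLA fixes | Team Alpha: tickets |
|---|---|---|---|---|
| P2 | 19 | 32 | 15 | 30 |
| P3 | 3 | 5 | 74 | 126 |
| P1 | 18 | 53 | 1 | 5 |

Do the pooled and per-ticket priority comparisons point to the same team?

No

P2: Team Beta 19/32 = 59.4%, Team Alpha 15/30 = 50.0% → Team Beta
P3: Team Beta 3/5 = 60.0%, Team Alpha 74/126 = 58.7% → Team Beta
P1: Team Beta 18/53 = 34.0%, Team Alpha 1/5 = 20.0% → Team Beta
Overall: Team Beta 40/90 = 44.4%, Team Alpha 90/161 = 55.9% → Team Alpha
Team Beta wins each ticket group but Team Alpha wins overall — the comparison reverses. Team Beta's tickets skew toward P1, which has a lower base rate.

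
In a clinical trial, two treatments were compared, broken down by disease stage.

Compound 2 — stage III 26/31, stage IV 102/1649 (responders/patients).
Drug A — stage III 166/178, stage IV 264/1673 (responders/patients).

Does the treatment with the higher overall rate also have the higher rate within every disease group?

Yes

Stage III: Compound 2 26/31 = 83.9%, Drug A 166/178 = 93.3% → Drug A
Stage IV: Compound 2 102/1649 = 6.2%, Drug A 264/1673 = 15.8% → Drug A
Overall: Compound 2 128/1680 = 7.6%, Drug A 430/1851 = 23.2% → Drug A
Drug A wins overall and in every disease group — no reversal.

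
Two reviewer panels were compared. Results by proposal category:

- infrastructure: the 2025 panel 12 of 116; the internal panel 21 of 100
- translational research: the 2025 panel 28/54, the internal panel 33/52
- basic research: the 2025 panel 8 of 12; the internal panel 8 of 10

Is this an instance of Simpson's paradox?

No

Infrastructure: the 2025 panel 12/116 = 10.3%, the internal panel 21/100 = 21.0% → the internal panel
Translational research: the 2025 panel 28/54 = 51.9%, the internal panel 33/52 = 63.5% → the internal panel
Basic research: the 2025 panel 8/12 = 66.7%, the internal panel 8/10 = 80.0% → the internal panel
Overall: the 2025 panel 48/182 = 26.4%, the internal panel 62/162 = 38.3% → the internal panel
The internal panel wins overall and in every proposal group — no reversal.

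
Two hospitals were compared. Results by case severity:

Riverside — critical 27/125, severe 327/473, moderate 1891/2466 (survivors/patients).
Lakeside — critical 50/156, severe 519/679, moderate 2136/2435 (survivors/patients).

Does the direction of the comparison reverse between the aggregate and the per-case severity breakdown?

No

Critical: Riverside 27/125 = 21.6%, Lakeside 50/156 = 32.1% → Lakeside
Severe: Riverside 327/473 = 69.1%, Lakeside 519/679 = 76.4% → Lakeside
Moderate: Riverside 1891/2466 = 76.7%, Lakeside 2136/2435 = 87.7% → Lakeside
Overall: Riverside 2245/3064 = 73.3%, Lakeside 2705/3270 = 82.7% → Lakeside
Lakeside wins overall and in every case group — no reversal.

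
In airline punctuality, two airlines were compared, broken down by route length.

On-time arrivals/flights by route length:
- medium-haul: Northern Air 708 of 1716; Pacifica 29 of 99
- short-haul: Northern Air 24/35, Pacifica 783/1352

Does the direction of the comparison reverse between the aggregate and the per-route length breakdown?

Medium-haul: Northern Air 708/1716 = 41.3%, Pacifica 29/99 = 29.3% → Northern Air
Short-haul: Northern Air 24/35 = 68.6%, Pacifica 783/1352 = 57.9% → Northern Air
Overall: Northern Air 732/1751 = 41.8%, Pacifica 812/1451 = 56.0% → Pacifica
Northern Air wins each route group but Pacifica wins overall — the comparison reverses. Northern Air's flights skew toward medium-haul, which has a lower base rate.

Yes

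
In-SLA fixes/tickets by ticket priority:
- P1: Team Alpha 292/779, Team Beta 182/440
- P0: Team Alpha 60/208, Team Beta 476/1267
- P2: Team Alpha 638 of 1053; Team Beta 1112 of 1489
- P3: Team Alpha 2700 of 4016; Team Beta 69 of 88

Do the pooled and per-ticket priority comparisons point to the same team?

P1: Team Alpha 292/779 = 37.5%, Team Beta 182/440 = 41.4% → Team Beta
P0: Team Alpha 60/208 = 28.8%, Team Beta 476/1267 = 37.6% → Team Beta
P2: Team Alpha 638/1053 = 60.6%, Team Beta 1112/1489 = 74.7% → Team Beta
P3: Team Alpha 2700/4016 = 67.2%, Team Beta 69/88 = 78.4% → Team Beta
Overall: Team Alpha 3690/6056 = 60.9%, Team Beta 1839/3284 = 56.0% → Team Alpha
Team Beta wins each ticket group but Team Alpha wins overall — the comparison reverses. Team Beta's tickets skew toward P0, which has a lower base rate.

No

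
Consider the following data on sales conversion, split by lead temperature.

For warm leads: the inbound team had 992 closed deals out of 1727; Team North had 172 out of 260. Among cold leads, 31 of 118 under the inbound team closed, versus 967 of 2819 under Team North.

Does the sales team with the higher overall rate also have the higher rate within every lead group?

No

Warm: the inbound team 992/1727 = 57.4%, Team North 172/260 = 66.2% → Team North
Cold: the inbound team 31/118 = 26.3%, Team North 967/2819 = 34.3% → Team North
Overall: the inbound team 1023/1845 = 55.4%, Team North 1139/3079 = 37.0% → the inbound team
Team North wins each lead group but the inbound team wins overall — the comparison reverses. Team North's leads skew toward cold, which has a lower base rate.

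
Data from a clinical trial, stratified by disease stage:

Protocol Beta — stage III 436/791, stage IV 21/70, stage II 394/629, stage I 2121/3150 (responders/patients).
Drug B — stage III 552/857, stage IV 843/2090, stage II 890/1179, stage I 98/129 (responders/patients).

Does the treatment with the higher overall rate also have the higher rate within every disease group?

Stage III: Protocol Beta 436/791 = 55.1%, Drug B 552/857 = 64.4% → Drug B
Stage IV: Protocol Beta 21/70 = 30.0%, Drug B 843/2090 = 40.3% → Drug B
Stage II: Protocol Beta 394/629 = 62.6%, Drug B 890/1179 = 75.5% → Drug B
Stage I: Protocol Beta 2121/3150 = 67.3%, Drug B 98/129 = 76.0% → Drug B
Overall: Protocol Beta 2972/4640 = 64.1%, Drug B 2383/4255 = 56.0% → Protocol Beta
Drug B wins each disease group but Protocol Beta wins overall — the comparison reverses. Drug B's patients skew toward stage IV, which has a lower base rate.

No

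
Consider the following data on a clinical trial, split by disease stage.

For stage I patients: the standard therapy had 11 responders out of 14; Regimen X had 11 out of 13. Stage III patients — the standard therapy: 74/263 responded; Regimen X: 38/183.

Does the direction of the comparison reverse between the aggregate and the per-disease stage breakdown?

No

Stage I: the standard therapy 11/14 = 78.6%, Regimen X 11/13 = 84.6% → Regimen X
Stage III: the standard therapy 74/263 = 28.1%, Regimen X 38/183 = 20.8% → the standard therapy
Overall: the standard therapy 85/277 = 30.7%, Regimen X 49/196 = 25.0% → the standard therapy
Neither sweeps: the standard therapy wins 1 of 2 groups, Regimen X wins 1. The standard therapy wins overall but not every group — no Simpson reversal.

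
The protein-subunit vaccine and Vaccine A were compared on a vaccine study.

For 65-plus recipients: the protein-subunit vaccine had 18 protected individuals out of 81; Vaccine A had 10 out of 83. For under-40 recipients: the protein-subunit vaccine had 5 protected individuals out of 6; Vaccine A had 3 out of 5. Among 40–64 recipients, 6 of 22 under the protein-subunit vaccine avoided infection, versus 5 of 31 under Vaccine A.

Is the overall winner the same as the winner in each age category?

Yes

65-plus: the protein-subunit vaccine 18/81 = 22.2%, Vaccine A 10/83 = 12.0% → the protein-subunit vaccine
Under-40: the protein-subunit vaccine 5/6 = 83.3%, Vaccine A 3/5 = 60.0% → the protein-subunit vaccine
40–64: the protein-subunit vaccine 6/22 = 27.3%, Vaccine A 5/31 = 16.1% → the protein-subunit vaccine
Overall: the protein-subunit vaccine 29/109 = 26.6%, Vaccine A 18/119 = 15.1% → the protein-subunit vaccine
The protein-subunit vaccine wins overall and in every age group — no reversal.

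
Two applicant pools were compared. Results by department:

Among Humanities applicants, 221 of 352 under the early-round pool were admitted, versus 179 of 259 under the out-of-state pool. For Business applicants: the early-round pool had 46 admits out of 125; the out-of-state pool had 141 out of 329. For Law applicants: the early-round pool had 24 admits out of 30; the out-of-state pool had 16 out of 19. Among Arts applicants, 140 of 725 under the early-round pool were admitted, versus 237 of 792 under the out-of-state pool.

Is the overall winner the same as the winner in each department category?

Yes

Humanities: the early-round pool 221/352 = 62.8%, the out-of-state pool 179/259 = 69.1% → the out-of-state pool
Business: the early-round pool 46/125 = 36.8%, the out-of-state pool 141/329 = 42.9% → the out-of-state pool
Law: the early-round pool 24/30 = 80.0%, the out-of-state pool 16/19 = 84.2% → the out-of-state pool
Arts: the early-round pool 140/725 = 19.3%, the out-of-state pool 237/792 = 29.9% → the out-of-state pool
Overall: the early-round pool 431/1232 = 35.0%, the out-of-state pool 573/1399 = 41.0% → the out-of-state pool
The out-of-state pool wins overall and in every department group — no reversal.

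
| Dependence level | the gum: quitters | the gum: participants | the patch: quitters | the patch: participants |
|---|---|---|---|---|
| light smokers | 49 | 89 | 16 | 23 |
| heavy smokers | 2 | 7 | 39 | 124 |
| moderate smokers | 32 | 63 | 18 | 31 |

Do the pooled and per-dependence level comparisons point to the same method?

No

Light smokers: the gum 49/89 = 55.1%, the patch 16/23 = 69.6% → the patch
Heavy smokers: the gum 2/7 = 28.6%, the patch 39/124 = 31.5% → the patch
Moderate smokers: the gum 32/63 = 50.8%, the patch 18/31 = 58.1% → the patch
Overall: the gum 83/159 = 52.2%, the patch 73/178 = 41.0% → the gum
The patch wins each dependence group but the gum wins overall — the comparison reverses. The patch's participants skew toward heavy smokers, which has a lower base rate.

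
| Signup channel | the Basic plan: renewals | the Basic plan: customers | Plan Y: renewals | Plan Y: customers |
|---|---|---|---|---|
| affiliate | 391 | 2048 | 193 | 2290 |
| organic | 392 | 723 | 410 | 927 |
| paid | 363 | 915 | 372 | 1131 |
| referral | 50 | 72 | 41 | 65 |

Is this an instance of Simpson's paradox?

No

Affiliate: the Basic plan 391/2048 = 19.1%, Plan Y 193/2290 = 8.4% → the Basic plan
Organic: the Basic plan 392/723 = 54.2%, Plan Y 410/927 = 44.2% → the Basic plan
Paid: the Basic plan 363/915 = 39.7%, Plan Y 372/1131 = 32.9% → the Basic plan
Referral: the Basic plan 50/72 = 69.4%, Plan Y 41/65 = 63.1% → the Basic plan
Overall: the Basic plan 1196/3758 = 31.8%, Plan Y 1016/4413 = 23.0% → the Basic plan
The Basic plan wins overall and in every signup group — no reversal.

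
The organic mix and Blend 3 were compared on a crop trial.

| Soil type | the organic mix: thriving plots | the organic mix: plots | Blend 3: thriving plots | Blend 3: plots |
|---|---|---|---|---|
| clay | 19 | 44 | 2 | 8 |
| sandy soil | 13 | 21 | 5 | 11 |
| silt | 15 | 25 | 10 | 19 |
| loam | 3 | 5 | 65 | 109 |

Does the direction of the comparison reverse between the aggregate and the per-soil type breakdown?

Yes

Clay: the organic mix 19/44 = 43.2%, Blend 3 2/8 = 25.0% → the organic mix
Sandy soil: the organic mix 13/21 = 61.9%, Blend 3 5/11 = 45.5% → the organic mix
Silt: the organic mix 15/25 = 60.0%, Blend 3 10/19 = 52.6% → the organic mix
Loam: the organic mix 3/5 = 60.0%, Blend 3 65/109 = 59.6% → the organic mix
Overall: the organic mix 50/95 = 52.6%, Blend 3 82/147 = 55.8% → Blend 3
The organic mix wins each soil group but Blend 3 wins overall — the comparison reverses. The organic mix's plots skew toward clay, which has a lower base rate.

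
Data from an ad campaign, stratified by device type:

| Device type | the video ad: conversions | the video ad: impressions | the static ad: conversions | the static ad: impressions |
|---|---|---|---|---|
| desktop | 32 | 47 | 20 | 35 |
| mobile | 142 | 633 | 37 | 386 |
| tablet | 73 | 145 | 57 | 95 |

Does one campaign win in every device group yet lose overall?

No

Desktop: the video ad 32/47 = 68.1%, the static ad 20/35 = 57.1% → the video ad
Mobile: the video ad 142/633 = 22.4%, the static ad 37/386 = 9.6% → the video ad
Tablet: the video ad 73/145 = 50.3%, the static ad 57/95 = 60.0% → the static ad
Overall: the video ad 247/825 = 29.9%, the static ad 114/516 = 22.1% → the video ad
Neither sweeps: the video ad wins 2 of 3 groups, the static ad wins 1. The video ad wins overall but not every group — no Simpson reversal.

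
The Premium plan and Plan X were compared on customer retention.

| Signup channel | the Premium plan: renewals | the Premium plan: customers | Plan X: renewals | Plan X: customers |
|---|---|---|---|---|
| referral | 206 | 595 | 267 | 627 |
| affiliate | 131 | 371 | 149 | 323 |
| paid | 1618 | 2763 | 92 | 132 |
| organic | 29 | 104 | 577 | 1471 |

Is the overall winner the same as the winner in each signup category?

Referral: the Premium plan 206/595 = 34.6%, Plan X 267/627 = 42.6% → Plan X
Affiliate: the Premium plan 131/371 = 35.3%, Plan X 149/323 = 46.1% → Plan X
Paid: the Premium plan 1618/2763 = 58.6%, Plan X 92/132 = 69.7% → Plan X
Organic: the Premium plan 29/104 = 27.9%, Plan X 577/1471 = 39.2% → Plan X
Overall: the Premium plan 1984/3833 = 51.8%, Plan X 1085/2553 = 42.5% → the Premium plan
Plan X wins each signup group but the Premium plan wins overall — the comparison reverses. Plan X's customers skew toward organic, which has a lower base rate.

No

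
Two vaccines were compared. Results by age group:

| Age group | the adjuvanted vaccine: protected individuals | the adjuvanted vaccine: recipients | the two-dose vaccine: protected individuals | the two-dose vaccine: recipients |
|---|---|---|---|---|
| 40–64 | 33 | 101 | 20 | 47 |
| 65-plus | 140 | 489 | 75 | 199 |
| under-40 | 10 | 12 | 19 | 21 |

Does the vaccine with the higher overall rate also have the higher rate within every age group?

40–64: the adjuvanted vaccine 33/101 = 32.7%, the two-dose vaccine 20/47 = 42.6% → the two-dose vaccine
65-plus: the adjuvanted vaccine 140/489 = 28.6%, the two-dose vaccine 75/199 = 37.7% → the two-dose vaccine
Under-40: the adjuvanted vaccine 10/12 = 83.3%, the two-dose vaccine 19/21 = 90.5% → the two-dose vaccine
Overall: the adjuvanted vaccine 183/602 = 30.4%, the two-dose vaccine 114/267 = 42.7% → the two-dose vaccine
The two-dose vaccine wins overall and in every age group — no reversal.

Yes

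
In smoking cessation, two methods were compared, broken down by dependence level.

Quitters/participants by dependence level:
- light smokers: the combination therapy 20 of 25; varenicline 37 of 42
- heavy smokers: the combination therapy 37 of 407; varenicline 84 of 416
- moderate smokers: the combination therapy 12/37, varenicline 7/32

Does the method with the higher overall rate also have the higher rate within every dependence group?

No

Light smokers: the combination therapy 20/25 = 80.0%, varenicline 37/42 = 88.1% → varenicline
Heavy smokers: the combination therapy 37/407 = 9.1%, varenicline 84/416 = 20.2% → varenicline
Moderate smokers: the combination therapy 12/37 = 32.4%, varenicline 7/32 = 21.9% → the combination therapy
Overall: the combination therapy 69/469 = 14.7%, varenicline 128/490 = 26.1% → varenicline
Neither sweeps: the combination therapy wins 1 of 3 groups, varenicline wins 2. Varenicline wins overall but not every group — no Simpson reversal.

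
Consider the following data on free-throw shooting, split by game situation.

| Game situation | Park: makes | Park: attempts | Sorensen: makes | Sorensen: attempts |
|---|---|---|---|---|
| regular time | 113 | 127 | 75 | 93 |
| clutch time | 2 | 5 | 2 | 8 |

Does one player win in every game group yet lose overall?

No

Regular time: Park 113/127 = 89.0%, Sorensen 75/93 = 80.6% → Park
Clutch time: Park 2/5 = 40.0%, Sorensen 2/8 = 25.0% → Park
Overall: Park 115/132 = 87.1%, Sorensen 77/101 = 76.2% → Park
Park wins overall and in every game group — no reversal.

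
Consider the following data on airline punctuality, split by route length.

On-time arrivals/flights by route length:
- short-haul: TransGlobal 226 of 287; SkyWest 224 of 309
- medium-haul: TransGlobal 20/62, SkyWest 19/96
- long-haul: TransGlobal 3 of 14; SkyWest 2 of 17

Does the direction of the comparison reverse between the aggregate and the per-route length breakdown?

Short-haul: TransGlobal 226/287 = 78.7%, SkyWest 224/309 = 72.5% → TransGlobal
Medium-haul: TransGlobal 20/62 = 32.3%, SkyWest 19/96 = 19.8% → TransGlobal
Long-haul: TransGlobal 3/14 = 21.4%, SkyWest 2/17 = 11.8% → TransGlobal
Overall: TransGlobal 249/363 = 68.6%, SkyWest 245/422 = 58.1% → TransGlobal
TransGlobal wins overall and in every route group — no reversal.

No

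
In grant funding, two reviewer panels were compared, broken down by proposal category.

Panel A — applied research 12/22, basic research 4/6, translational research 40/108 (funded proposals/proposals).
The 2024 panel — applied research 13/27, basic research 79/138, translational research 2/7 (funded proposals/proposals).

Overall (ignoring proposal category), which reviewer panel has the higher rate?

the 2024 panel

Applied research: Panel A 12/22 = 54.5%, the 2024 panel 13/27 = 48.1% → Panel A
Basic research: Panel A 4/6 = 66.7%, the 2024 panel 79/138 = 57.2% → Panel A
Translational research: Panel A 40/108 = 37.0%, the 2024 panel 2/7 = 28.6% → Panel A
Overall: Panel A 56/136 = 41.2%, the 2024 panel 94/172 = 54.7% → the 2024 panel
(Panel A wins every proposal group but the 2024 panel wins overall — Panel A's proposals skew toward the low-rate translational research group.)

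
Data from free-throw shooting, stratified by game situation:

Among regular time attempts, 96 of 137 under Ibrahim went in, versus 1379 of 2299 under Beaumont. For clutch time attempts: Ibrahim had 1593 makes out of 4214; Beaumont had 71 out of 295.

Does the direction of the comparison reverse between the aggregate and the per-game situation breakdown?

Yes

Regular time: Ibrahim 96/137 = 70.1%, Beaumont 1379/2299 = 60.0% → Ibrahim
Clutch time: Ibrahim 1593/4214 = 37.8%, Beaumont 71/295 = 24.1% → Ibrahim
Overall: Ibrahim 1689/4351 = 38.8%, Beaumont 1450/2594 = 55.9% → Beaumont
Ibrahim wins each game group but Beaumont wins overall — the comparison reverses. Ibrahim's attempts skew toward clutch time, which has a lower base rate.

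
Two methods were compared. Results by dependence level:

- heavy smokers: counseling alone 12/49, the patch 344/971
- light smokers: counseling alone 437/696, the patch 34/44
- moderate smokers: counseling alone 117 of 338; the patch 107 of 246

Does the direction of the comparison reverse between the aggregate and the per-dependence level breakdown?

Heavy smokers: counseling alone 12/49 = 24.5%, the patch 344/971 = 35.4% → the patch
Light smokers: counseling alone 437/696 = 62.8%, the patch 34/44 = 77.3% → the patch
Moderate smokers: counseling alone 117/338 = 34.6%, the patch 107/246 = 43.5% → the patch
Overall: counseling alone 566/1083 = 52.3%, the patch 485/1261 = 38.5% → counseling alone
The patch wins each dependence group but counseling alone wins overall — the comparison reverses. The patch's participants skew toward heavy smokers, which has a lower base rate.

Yes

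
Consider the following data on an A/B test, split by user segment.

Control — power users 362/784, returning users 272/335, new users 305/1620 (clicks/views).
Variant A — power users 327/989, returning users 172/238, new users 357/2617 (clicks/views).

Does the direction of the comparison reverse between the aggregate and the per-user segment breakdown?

No

Power users: Control 362/784 = 46.2%, Variant A 327/989 = 33.1% → Control
Returning users: Control 272/335 = 81.2%, Variant A 172/238 = 72.3% → Control
New users: Control 305/1620 = 18.8%, Variant A 357/2617 = 13.6% → Control
Overall: Control 939/2739 = 34.3%, Variant A 856/3844 = 22.3% → Control
Control wins overall and in every user group — no reversal.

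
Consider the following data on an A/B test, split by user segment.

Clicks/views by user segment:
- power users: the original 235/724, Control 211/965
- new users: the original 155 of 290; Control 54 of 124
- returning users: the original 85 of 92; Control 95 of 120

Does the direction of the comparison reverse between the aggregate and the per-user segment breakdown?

Power users: the original 235/724 = 32.5%, Control 211/965 = 21.9% → the original
New users: the original 155/290 = 53.4%, Control 54/124 = 43.5% → the original
Returning users: the original 85/92 = 92.4%, Control 95/120 = 79.2% → the original
Overall: the original 475/1106 = 42.9%, Control 360/1209 = 29.8% → the original
The original wins overall and in every user group — no reversal.

No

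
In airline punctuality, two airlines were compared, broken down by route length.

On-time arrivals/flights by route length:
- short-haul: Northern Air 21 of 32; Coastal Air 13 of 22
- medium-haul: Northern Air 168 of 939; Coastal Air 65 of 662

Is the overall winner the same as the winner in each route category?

Yes

Short-haul: Northern Air 21/32 = 65.6%, Coastal Air 13/22 = 59.1% → Northern Air
Medium-haul: Northern Air 168/939 = 17.9%, Coastal Air 65/662 = 9.8% → Northern Air
Overall: Northern Air 189/971 = 19.5%, Coastal Air 78/684 = 11.4% → Northern Air
Northern Air wins overall and in every route group — no reversal.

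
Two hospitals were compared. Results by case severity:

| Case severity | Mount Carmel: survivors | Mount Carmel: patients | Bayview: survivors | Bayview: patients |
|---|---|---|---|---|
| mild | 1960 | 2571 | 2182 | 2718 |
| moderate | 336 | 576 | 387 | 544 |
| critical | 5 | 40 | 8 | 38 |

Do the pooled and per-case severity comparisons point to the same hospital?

Yes

Mild: Mount Carmel 1960/2571 = 76.2%, Bayview 2182/2718 = 80.3% → Bayview
Moderate: Mount Carmel 336/576 = 58.3%, Bayview 387/544 = 71.1% → Bayview
Critical: Mount Carmel 5/40 = 12.5%, Bayview 8/38 = 21.1% → Bayview
Overall: Mount Carmel 2301/3187 = 72.2%, Bayview 2577/3300 = 78.1% → Bayview
Bayview wins overall and in every case group — no reversal.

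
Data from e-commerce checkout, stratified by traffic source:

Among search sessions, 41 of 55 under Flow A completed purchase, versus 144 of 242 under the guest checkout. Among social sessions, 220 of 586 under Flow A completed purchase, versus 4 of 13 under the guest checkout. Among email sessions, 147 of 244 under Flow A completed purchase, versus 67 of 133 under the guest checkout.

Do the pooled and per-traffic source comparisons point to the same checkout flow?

No

Search: Flow A 41/55 = 74.5%, the guest checkout 144/242 = 59.5% → Flow A
Social: Flow A 220/586 = 37.5%, the guest checkout 4/13 = 30.8% → Flow A
Email: Flow A 147/244 = 60.2%, the guest checkout 67/133 = 50.4% → Flow A
Overall: Flow A 408/885 = 46.1%, the guest checkout 215/388 = 55.4% → the guest checkout
Flow A wins each traffic group but the guest checkout wins overall — the comparison reverses. Flow A's sessions skew toward social, which has a lower base rate.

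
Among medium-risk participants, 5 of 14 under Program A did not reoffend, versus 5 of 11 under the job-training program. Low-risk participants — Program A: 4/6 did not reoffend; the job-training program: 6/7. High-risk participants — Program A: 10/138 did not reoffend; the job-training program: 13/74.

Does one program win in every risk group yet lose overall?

Medium-risk: Program A 5/14 = 35.7%, the job-training program 5/11 = 45.5% → the job-training program
Low-risk: Program A 4/6 = 66.7%, the job-training program 6/7 = 85.7% → the job-training program
High-risk: Program A 10/138 = 7.2%, the job-training program 13/74 = 17.6% → the job-training program
Overall: Program A 19/158 = 12.0%, the job-training program 24/92 = 26.1% → the job-training program
The job-training program wins overall and in every risk group — no reversal.

No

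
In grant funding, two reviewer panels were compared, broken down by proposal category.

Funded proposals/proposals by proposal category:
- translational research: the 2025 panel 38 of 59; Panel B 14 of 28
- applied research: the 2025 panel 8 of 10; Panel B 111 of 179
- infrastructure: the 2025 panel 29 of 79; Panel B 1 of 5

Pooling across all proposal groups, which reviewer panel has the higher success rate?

Panel B

Translational research: the 2025 panel 38/59 = 64.4%, Panel B 14/28 = 50.0% → the 2025 panel
Applied research: the 2025 panel 8/10 = 80.0%, Panel B 111/179 = 62.0% → the 2025 panel
Infrastructure: the 2025 panel 29/79 = 36.7%, Panel B 1/5 = 20.0% → the 2025 panel
Overall: the 2025 panel 75/148 = 50.7%, Panel B 126/212 = 59.4% → Panel B
(The 2025 panel wins every proposal group but Panel B wins overall — the 2025 panel's proposals skew toward the low-rate infrastructure group.)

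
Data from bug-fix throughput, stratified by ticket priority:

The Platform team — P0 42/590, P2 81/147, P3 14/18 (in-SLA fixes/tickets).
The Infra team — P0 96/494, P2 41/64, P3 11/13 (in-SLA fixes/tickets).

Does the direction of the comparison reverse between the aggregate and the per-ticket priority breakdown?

P0: the Platform team 42/590 = 7.1%, the Infra team 96/494 = 19.4% → the Infra team
P2: the Platform team 81/147 = 55.1%, the Infra team 41/64 = 64.1% → the Infra team
P3: the Platform team 14/18 = 77.8%, the Infra team 11/13 = 84.6% → the Infra team
Overall: the Platform team 137/755 = 18.1%, the Infra team 148/571 = 25.9% → the Infra team
The Infra team wins overall and in every ticket group — no reversal.

No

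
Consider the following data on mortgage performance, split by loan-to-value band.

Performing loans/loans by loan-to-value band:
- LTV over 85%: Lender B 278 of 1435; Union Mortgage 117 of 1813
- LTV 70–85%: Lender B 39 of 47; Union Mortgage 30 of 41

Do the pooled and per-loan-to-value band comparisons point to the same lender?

LTV over 85%: Lender B 278/1435 = 19.4%, Union Mortgage 117/1813 = 6.5% → Lender B
LTV 70–85%: Lender B 39/47 = 83.0%, Union Mortgage 30/41 = 73.2% → Lender B
Overall: Lender B 317/1482 = 21.4%, Union Mortgage 147/1854 = 7.9% → Lender B
Lender B wins overall and in every loan-to-value group — no reversal.

Yes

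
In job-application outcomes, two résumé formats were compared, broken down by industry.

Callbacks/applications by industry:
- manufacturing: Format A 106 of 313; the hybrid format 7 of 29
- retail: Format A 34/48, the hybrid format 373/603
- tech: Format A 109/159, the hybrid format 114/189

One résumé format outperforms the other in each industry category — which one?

Manufacturing: Format A 106/313 = 33.9%, the hybrid format 7/29 = 24.1% → Format A
Retail: Format A 34/48 = 70.8%, the hybrid format 373/603 = 61.9% → Format A
Tech: Format A 109/159 = 68.6%, the hybrid format 114/189 = 60.3% → Format A
Format A has the higher rate in all 3 groups.

Format A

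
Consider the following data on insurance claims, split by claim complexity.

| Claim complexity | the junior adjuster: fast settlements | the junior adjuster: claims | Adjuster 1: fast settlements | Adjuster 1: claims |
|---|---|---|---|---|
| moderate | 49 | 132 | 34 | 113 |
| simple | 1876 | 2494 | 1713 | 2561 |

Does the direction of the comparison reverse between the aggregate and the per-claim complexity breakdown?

No

Moderate: the junior adjuster 49/132 = 37.1%, Adjuster 1 34/113 = 30.1% → the junior adjuster
Simple: the junior adjuster 1876/2494 = 75.2%, Adjuster 1 1713/2561 = 66.9% → the junior adjuster
Overall: the junior adjuster 1925/2626 = 73.3%, Adjuster 1 1747/2674 = 65.3% → the junior adjuster
The junior adjuster wins overall and in every claim group — no reversal.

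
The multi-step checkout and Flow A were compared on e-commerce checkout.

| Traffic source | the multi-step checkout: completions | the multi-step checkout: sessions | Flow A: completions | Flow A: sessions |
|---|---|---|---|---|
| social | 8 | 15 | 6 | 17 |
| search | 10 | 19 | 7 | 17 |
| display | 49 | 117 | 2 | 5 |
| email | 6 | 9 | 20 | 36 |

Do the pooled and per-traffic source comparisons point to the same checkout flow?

No

Social: the multi-step checkout 8/15 = 53.3%, Flow A 6/17 = 35.3% → the multi-step checkout
Search: the multi-step checkout 10/19 = 52.6%, Flow A 7/17 = 41.2% → the multi-step checkout
Display: the multi-step checkout 49/117 = 41.9%, Flow A 2/5 = 40.0% → the multi-step checkout
Email: the multi-step checkout 6/9 = 66.7%, Flow A 20/36 = 55.6% → the multi-step checkout
Overall: the multi-step checkout 73/160 = 45.6%, Flow A 35/75 = 46.7% → Flow A
The multi-step checkout wins each traffic group but Flow A wins overall — the comparison reverses. The multi-step checkout's sessions skew toward display, which has a lower base rate.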